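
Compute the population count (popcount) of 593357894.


0b100011010111011110110001000110 has 16 set bits

16


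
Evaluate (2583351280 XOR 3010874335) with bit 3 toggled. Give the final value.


Step 1: 2583351280 ^ 3010874335 = 713851951
Step 2: 713851951 ^ (1 << 3) = 713851951 ^ 8 = 713851943

713851943


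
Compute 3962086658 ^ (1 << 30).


3962086658 ^ (1 << 30) = 3962086658 ^ 1073741824 = 2888344834

2888344834


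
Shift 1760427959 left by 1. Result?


0b1101000111011011111111110110111 << 1 = 0b11010001110110111111111101101110 = 3520855918

3520855918


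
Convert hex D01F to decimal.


D01F hex = 53279 decimal

53279


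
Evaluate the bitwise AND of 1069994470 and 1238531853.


0b111111110001101101000111100110 & 0b1001001110100100111111100001101 = 0b1001110000100101000100000100 = 163729668

163729668


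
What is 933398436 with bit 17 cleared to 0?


933398436 & ~(1 << 17) = 933267364

933267364


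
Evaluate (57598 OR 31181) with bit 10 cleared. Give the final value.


Step 1: 57598 | 31181 = 63999
Step 2: 63999 & ~(1 << 10) = 63999

63999


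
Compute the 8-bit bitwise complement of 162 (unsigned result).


~0b10100010 = 0b1011101 = 93 (8-bit unsigned)

93


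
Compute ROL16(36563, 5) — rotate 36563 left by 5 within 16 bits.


Rotate 0b1000111011010011 left by 5 (16-bit) = 0b1101101001110001 = 55921

55921


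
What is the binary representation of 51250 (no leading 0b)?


51250 = 1100100000110010 in binary

1100100000110010


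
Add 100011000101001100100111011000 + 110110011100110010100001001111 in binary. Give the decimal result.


100011000101001100100111011000 + 110110011100110010100001001111 = 1011001100001111111001000100111 = 1502081575

1502081575


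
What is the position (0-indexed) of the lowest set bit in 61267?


0b1110111101010011. Lowest set bit at position 0

0


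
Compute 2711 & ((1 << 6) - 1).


2711 & 63 = 23

23


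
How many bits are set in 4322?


0b1000011100010 has 5 set bits

5


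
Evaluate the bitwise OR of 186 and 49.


0b10111010 | 0b110001 = 0b10111011 = 187

187


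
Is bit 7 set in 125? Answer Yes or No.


0b1111101, bit 7 = 0. No

No


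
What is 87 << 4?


0b1010111 << 4 = 0b10101110000 = 1392

1392


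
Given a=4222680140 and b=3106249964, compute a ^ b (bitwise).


4222680140 ^ 3106249964 = 1117085856

1117085856


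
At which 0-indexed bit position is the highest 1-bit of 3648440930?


0b11011001011101101100101001100010. Highest set bit at position 31

31


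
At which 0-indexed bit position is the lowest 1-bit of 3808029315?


0b11100010111110011110101010000011. Lowest set bit at position 0

0


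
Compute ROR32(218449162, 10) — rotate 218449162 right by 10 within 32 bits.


Rotate 0b1101000001010100010100001010 right by 10 (32-bit) = 0b1000010100000110100000101010001 = 1115898193

1115898193


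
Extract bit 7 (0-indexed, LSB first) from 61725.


0b1111000100011101, position 7 = 0

0


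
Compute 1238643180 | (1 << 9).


1238643180 | (1 << 9) = 1238643180 | 512 = 1238643692

1238643692


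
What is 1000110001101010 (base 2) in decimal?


1000110001101010 in decimal = 35946

35946


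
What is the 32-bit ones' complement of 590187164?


590187164 ^ 4294967295 = 3704780131

3704780131


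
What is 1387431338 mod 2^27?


1387431338 & 134217727 = 45254058

45254058


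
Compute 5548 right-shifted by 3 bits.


0b1010110101100 >> 3 = 0b1010110101 = 693

693


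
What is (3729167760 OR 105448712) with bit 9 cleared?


Step 1: 3729167760 | 105448712 = 3729757592
Step 2: 3729757592 & ~(1 << 9) = 3729757592

3729757592


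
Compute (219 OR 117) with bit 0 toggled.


Step 1: 219 | 117 = 255
Step 2: 255 ^ (1 << 0) = 255 ^ 1 = 254

254


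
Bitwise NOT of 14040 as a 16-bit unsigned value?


~0b11011011011000 = 0b1100100100100111 = 51495 (16-bit unsigned)

51495


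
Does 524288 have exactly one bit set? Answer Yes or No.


0b10000000000000000000. Only one bit set => Yes

Yes


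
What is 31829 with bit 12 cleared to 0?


31829 & ~(1 << 12) = 27733

27733


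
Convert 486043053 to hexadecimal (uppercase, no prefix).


486043053 = 1CF86DAD hex

1CF86DAD


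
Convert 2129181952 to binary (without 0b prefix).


2129181952 = 1111110111010001011110100000000 in binary

1111110111010001011110100000000


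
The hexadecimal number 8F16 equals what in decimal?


8F16 hex = 36630 decimal

36630


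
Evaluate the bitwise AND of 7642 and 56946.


0b1110111011010 & 0b1101111001110010 = 0b1110001010010 = 7250

7250


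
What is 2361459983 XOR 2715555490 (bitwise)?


0b10001100110000010000010100001111 ^ 0b10100001110111000001011010100010 = 0b101101000111010001001110101101 = 756880301

756880301


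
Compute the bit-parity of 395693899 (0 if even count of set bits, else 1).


0b10111100101011100111101001011 has 18 ones => parity 0

0


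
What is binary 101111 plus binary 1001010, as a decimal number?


101111 + 1001010 = 1111001 = 121

121


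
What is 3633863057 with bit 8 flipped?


3633863057 ^ (1 << 8) = 3633863057 ^ 256 = 3633862801

3633862801


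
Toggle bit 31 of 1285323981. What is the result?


1285323981 ^ (1 << 31) = 1285323981 ^ 2147483648 = 3432807629

3432807629


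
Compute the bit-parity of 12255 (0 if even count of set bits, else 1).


0b10111111011111 has 12 ones => parity 0

0


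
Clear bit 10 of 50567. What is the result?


50567 & ~(1 << 10) = 49543

49543


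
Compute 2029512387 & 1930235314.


0b1111000111101111110011011000011 & 0b1110011000011010000110110110010 = 0b1110000000001010000010010000010 = 1879377026

1879377026


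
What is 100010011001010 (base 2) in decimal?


100010011001010 in decimal = 17610

17610


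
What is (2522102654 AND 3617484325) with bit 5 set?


Step 1: 2522102654 & 3617484325 = 2517903908
Step 2: 2517903908 | (1 << 5) = 2517903908 | 32 = 2517903908

2517903908


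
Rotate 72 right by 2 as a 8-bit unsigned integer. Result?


Rotate 0b1001000 right by 2 (8-bit) = 0b10010 = 18

18


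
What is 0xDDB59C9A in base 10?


DDB59C9A hex = 3719666842 decimal

3719666842


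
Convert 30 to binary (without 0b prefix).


30 = 11110 in binary

11110


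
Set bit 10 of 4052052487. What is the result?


4052052487 | (1 << 10) = 4052052487 | 1024 = 4052053511

4052053511


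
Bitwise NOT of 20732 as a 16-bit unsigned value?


~0b101000011111100 = 0b1010111100000011 = 44803 (16-bit unsigned)

44803


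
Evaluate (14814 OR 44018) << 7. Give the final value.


Step 1: 14814 | 44018 = 48126
Step 2: 48126 << 7 = 6160128

6160128


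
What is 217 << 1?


0b11011001 << 1 = 0b110110010 = 434

434


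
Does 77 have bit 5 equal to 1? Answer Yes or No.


0b1001101, bit 5 = 0. No

No


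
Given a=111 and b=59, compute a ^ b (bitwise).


111 ^ 59 = 84

84


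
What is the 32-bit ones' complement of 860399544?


860399544 ^ 4294967295 = 3434567751

3434567751


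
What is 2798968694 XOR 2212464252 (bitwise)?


0b10100110110101001101111101110110 ^ 0b10000011110111111000011001111100 = 0b100101000010110101100100001010 = 621500682

621500682


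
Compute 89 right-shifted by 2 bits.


0b1011001 >> 2 = 0b10110 = 22

22


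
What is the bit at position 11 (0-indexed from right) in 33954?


0b1000010010100010, position 11 = 0

0


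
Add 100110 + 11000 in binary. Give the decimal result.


100110 + 11000 = 111110 = 62

62


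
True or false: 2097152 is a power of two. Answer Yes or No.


0b1000000000000000000000. Only one bit set => Yes

Yes


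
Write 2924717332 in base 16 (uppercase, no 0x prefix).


2924717332 = AE53A514 hex

AE53A514


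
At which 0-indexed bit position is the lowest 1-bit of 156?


0b10011100. Lowest set bit at position 2

2


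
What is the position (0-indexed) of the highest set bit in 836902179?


0b110001111000100001110100100011. Highest set bit at position 29

29


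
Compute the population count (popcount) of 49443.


0b1100000100100011 has 6 set bits

6


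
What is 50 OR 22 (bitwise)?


0b110010 | 0b10110 = 0b110110 = 54

54


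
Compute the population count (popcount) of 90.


0b1011010 has 4 set bits

4


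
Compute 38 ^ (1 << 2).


38 ^ (1 << 2) = 38 ^ 4 = 34

34


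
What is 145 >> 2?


0b10010001 >> 2 = 0b100100 = 36

36


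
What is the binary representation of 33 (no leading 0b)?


33 = 100001 in binary

100001


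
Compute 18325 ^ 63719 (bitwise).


0b100011110010101 ^ 0b1111100011100111 = 0b1011111101110010 = 49010

49010


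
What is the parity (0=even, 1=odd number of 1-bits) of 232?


0b11101000 has 4 ones => parity 0

0


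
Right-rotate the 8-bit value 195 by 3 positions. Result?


Rotate 0b11000011 right by 3 (8-bit) = 0b1111000 = 120

120


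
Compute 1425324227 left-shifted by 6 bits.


0b1010100111101001011100011000011 << 6 = 0b1010100111101001011100011000011000000 = 91220750528

91220750528


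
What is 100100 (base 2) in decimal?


100100 in decimal = 36

36


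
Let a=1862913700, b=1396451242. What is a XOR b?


1862913700 ^ 1396451242 = 1010166030

1010166030


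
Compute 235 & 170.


0b11101011 & 0b10101010 = 0b10101010 = 170

170


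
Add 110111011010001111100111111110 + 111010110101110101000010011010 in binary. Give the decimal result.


110111011010001111100111111110 + 111010110101110101000010011010 = 1110010010000000100101010011000 = 1916816024

1916816024


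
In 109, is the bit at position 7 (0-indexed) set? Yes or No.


0b1101101, bit 7 = 0. No

No


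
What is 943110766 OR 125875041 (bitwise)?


0b111000001101101011101001101110 | 0b111100000001011001101100001 = 0b111111101101101011101101101111 = 1068940143

1068940143


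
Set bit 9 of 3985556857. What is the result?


3985556857 | (1 << 9) = 3985556857 | 512 = 3985557369

3985557369


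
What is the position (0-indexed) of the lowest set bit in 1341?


0b10100111101. Lowest set bit at position 0

0


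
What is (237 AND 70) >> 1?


Step 1: 237 & 70 = 68
Step 2: 68 >> 1 = 34

34


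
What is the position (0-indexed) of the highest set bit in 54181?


0b1101001110100101. Highest set bit at position 15

15


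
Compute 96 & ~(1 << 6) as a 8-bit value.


96 & ~(1 << 6) = 32

32


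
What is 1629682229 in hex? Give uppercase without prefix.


1629682229 = 6122FA35 hex

6122FA35


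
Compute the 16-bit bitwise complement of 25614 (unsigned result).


~0b110010000001110 = 0b1001101111110001 = 39921 (16-bit unsigned)

39921


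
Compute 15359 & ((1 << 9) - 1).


15359 & 511 = 511

511


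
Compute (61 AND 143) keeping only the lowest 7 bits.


Step 1: 61 & 143 = 13
Step 2: 13 & 127 = 13

13


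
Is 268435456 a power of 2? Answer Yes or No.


0b10000000000000000000000000000. Only one bit set => Yes

Yes


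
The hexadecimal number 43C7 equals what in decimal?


43C7 hex = 17351 decimal

17351


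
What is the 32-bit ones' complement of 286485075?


286485075 ^ 4294967295 = 4008482220

4008482220


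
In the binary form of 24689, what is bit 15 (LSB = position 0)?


0b110000001110001, position 15 = 0

0


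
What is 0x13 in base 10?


13 hex = 19 decimal

19


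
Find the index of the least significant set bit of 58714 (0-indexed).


0b1110010101011010. Lowest set bit at position 1

1


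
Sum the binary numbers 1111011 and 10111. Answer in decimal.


1111011 + 10111 = 10010010 = 146

146


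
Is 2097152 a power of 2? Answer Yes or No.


0b1000000000000000000000. Only one bit set => Yes

Yes


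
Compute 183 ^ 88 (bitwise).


0b10110111 ^ 0b1011000 = 0b11101111 = 239

239


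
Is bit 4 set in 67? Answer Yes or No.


0b1000011, bit 4 = 0. No

No


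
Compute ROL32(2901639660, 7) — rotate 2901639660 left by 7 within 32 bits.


Rotate 0b10101100111100111000000111101100 left by 7 (32-bit) = 0b1111001110000001111011001010110 = 2042689110

2042689110


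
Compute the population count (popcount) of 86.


0b1010110 has 4 set bits

4


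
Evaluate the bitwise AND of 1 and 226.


0b1 & 0b11100010 = 0b0 = 0

0


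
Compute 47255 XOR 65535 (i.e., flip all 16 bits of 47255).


47255 ^ 65535 = 18280

18280


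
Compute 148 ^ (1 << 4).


148 ^ (1 << 4) = 148 ^ 16 = 132

132


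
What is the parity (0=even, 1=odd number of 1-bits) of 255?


0b11111111 has 8 ones => parity 0

0


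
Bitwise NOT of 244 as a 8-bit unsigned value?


~0b11110100 = 0b1011 = 11 (8-bit unsigned)

11


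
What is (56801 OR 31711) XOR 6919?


Step 1: 56801 | 31711 = 65535
Step 2: 65535 ^ 6919 = 58616

58616


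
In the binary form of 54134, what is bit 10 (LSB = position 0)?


0b1101001101110110, position 10 = 0

0


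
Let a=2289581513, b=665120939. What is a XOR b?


2289581513 ^ 665120939 = 2950483298

2950483298


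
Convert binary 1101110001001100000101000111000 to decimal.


1101110001001100000101000111000 in decimal = 1847986744

1847986744


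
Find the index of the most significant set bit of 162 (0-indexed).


0b10100010. Highest set bit at position 7

7


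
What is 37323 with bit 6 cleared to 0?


37323 & ~(1 << 6) = 37259

37259


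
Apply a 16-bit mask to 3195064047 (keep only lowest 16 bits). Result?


3195064047 & 65535 = 52975

52975


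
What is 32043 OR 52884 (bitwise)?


0b111110100101011 | 0b1100111010010100 = 0b1111111110111111 = 65471

65471


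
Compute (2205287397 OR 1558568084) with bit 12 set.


Step 1: 2205287397 | 1558568084 = 3757563893
Step 2: 3757563893 | (1 << 12) = 3757563893 | 4096 = 3757563893

3757563893


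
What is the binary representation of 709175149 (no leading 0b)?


709175149 = 101010010001010010011101101101 in binary

101010010001010010011101101101


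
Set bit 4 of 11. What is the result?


11 | (1 << 4) = 11 | 16 = 27

27


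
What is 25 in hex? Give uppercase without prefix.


25 = 19 hex

19


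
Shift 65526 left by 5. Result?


0b1111111111110110 << 5 = 0b111111111111011000000 = 2096832

2096832


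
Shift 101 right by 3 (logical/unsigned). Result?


0b1100101 >> 3 = 0b1100 = 12

12


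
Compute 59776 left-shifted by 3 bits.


0b1110100110000000 << 3 = 0b1110100110000000000 = 478208

478208


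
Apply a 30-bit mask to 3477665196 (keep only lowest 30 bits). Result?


3477665196 & 1073741823 = 256439724

256439724


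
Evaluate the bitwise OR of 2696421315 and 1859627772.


0b10100000101110000001111111000011 | 0b1101110110101111010101011111100 = 0b11101110111111111011111111111111 = 4009738239

4009738239


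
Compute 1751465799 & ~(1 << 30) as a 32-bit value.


1751465799 & ~(1 << 30) = 677723975

677723975


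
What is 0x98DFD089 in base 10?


98DFD089 hex = 2564804745 decimal

2564804745


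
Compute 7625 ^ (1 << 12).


7625 ^ (1 << 12) = 7625 ^ 4096 = 3529

3529


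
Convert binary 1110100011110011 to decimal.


1110100011110011 in decimal = 59635

59635


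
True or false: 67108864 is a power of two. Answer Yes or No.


0b100000000000000000000000000. Only one bit set => Yes

Yes


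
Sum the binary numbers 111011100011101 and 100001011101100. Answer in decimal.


111011100011101 + 100001011101100 = 1011101000001001 = 47625

47625


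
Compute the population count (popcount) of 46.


0b101110 has 4 set bits

4


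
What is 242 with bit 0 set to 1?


242 | (1 << 0) = 242 | 1 = 243

243


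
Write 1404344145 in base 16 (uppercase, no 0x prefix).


1404344145 = 53B49751 hex

53B49751


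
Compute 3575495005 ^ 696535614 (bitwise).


0b11010101000111011011100101011101 ^ 0b101001100001000100101000111110 = 0b11111100100110011111001101100011 = 4237947747

4237947747


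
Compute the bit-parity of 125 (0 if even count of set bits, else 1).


0b1111101 has 6 ones => parity 0

0


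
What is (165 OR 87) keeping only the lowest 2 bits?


Step 1: 165 | 87 = 247
Step 2: 247 & 3 = 3

3


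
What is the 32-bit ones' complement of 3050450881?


3050450881 ^ 4294967295 = 1244516414

1244516414


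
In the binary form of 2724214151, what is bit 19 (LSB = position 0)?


0b10100010011000000011010110000111, position 19 = 0

0


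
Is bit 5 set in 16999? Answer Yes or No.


0b100001001100111, bit 5 = 1. Yes

Yes


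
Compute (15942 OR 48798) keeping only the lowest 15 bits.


Step 1: 15942 | 48798 = 48862
Step 2: 48862 & 32767 = 16094

16094


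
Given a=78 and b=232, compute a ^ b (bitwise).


78 ^ 232 = 166

166


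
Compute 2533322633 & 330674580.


0b10010110111111110110111110001001 & 0b10011101101011011000110010100 = 0b10010101101010010000110000000 = 313860480

313860480


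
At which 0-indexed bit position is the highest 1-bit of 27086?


0b110100111001110. Highest set bit at position 14

14


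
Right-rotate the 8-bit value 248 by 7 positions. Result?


Rotate 0b11111000 right by 7 (8-bit) = 0b11110001 = 241

241


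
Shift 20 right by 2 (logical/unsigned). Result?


0b10100 >> 2 = 0b101 = 5

5


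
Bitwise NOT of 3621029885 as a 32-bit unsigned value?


~0b11010111110101001000011111111101 = 0b101000001010110111100000000010 = 673937410 (32-bit unsigned)

673937410


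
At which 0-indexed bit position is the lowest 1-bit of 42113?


0b1010010010000001. Lowest set bit at position 0

0


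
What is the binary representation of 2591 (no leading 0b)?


2591 = 101000011111 in binary

101000011111


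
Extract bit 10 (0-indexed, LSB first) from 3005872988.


0b10110011001010011111101101011100, position 10 = 0

0


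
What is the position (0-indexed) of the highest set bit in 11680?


0b10110110100000. Highest set bit at position 13

13


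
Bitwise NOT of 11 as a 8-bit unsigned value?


~0b1011 = 0b11110100 = 244 (8-bit unsigned)

244


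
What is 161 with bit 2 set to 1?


161 | (1 << 2) = 161 | 4 = 165

165


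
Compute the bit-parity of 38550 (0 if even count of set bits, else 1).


0b1001011010010110 has 8 ones => parity 0

0


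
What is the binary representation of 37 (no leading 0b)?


37 = 100101 in binary

100101


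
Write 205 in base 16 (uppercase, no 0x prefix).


205 = CD hex

CD


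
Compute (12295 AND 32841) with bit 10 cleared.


Step 1: 12295 & 32841 = 1
Step 2: 1 & ~(1 << 10) = 1

1


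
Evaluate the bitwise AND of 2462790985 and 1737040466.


0b10010010110010110011010101001001 & 0b1100111100010010010001001010010 = 0b10100010010010000001000000 = 42541120

42541120


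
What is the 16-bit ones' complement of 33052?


33052 ^ 65535 = 32483

32483


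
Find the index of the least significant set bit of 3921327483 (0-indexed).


0b11101001101110101011010101111011. Lowest set bit at position 0

0


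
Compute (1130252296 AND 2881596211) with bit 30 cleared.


Step 1: 1130252296 & 2881596211 = 54528000
Step 2: 54528000 & ~(1 << 30) = 54528000

54528000


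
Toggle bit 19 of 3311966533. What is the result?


3311966533 ^ (1 << 19) = 3311966533 ^ 524288 = 3311442245

3311442245


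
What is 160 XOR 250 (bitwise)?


0b10100000 ^ 0b11111010 = 0b1011010 = 90

90


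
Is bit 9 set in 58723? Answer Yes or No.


0b1110010101100011, bit 9 = 0. No

No


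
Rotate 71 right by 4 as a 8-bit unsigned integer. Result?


Rotate 0b1000111 right by 4 (8-bit) = 0b1110100 = 116

116


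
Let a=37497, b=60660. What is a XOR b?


37497 ^ 60660 = 32397

32397


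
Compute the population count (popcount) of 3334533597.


0b11000110110000001111000111011101 has 17 set bits

17


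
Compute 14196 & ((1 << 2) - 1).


14196 & 3 = 0

0


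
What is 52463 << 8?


0b1100110011101111 << 8 = 0b110011001110111100000000 = 13430528

13430528


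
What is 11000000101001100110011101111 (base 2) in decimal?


11000000101001100110011101111 in decimal = 404016367

404016367


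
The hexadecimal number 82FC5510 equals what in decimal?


82FC5510 hex = 2197574928 decimal

2197574928


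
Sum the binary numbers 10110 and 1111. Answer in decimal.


10110 + 1111 = 100101 = 37

37


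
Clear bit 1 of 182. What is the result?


182 & ~(1 << 1) = 180

180


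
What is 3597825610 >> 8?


0b11010110011100100111011001001010 >> 8 = 0b110101100111001001110110 = 14054006

14054006


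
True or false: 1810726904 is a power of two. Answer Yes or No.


0b1101011111011010111111111111000. Multiple bits set => No

No


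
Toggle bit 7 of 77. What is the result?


77 ^ (1 << 7) = 77 ^ 128 = 205

205


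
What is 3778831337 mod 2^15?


3778831337 & 32767 = 25577

25577


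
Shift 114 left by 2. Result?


0b1110010 << 2 = 0b111001000 = 456

456


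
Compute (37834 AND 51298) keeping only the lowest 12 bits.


Step 1: 37834 & 51298 = 32834
Step 2: 32834 & 4095 = 66

66


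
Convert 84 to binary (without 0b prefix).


84 = 1010100 in binary

1010100


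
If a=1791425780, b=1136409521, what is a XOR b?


1791425780 ^ 1136409521 = 695912261

695912261


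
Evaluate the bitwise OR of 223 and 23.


0b11011111 | 0b10111 = 0b11011111 = 223

223


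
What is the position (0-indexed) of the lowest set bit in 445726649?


0b11010100100010011111110111001. Lowest set bit at position 0

0


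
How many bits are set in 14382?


0b11100000101110 has 7 set bits

7


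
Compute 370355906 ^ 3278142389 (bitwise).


0b10110000100110010111011000010 ^ 0b11000011011001000111101110110101 = 0b11010101011101110101010101110111 = 3581367671

3581367671


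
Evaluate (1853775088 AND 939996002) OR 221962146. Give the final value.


Step 1: 1853775088 & 939996002 = 671486048
Step 2: 671486048 | 221962146 = 759095266

759095266


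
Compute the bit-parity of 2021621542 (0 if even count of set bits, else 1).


0b1111000011111110111111100100110 has 21 ones => parity 1

1


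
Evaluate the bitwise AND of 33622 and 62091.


0b1000001101010110 & 0b1111001010001011 = 0b1000001000000010 = 33282

33282


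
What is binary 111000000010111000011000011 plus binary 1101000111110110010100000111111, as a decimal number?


111000000010111000011000011 + 1101000111110110010100000111111 = 1101111111111001001100100000010 = 1878825218

1878825218


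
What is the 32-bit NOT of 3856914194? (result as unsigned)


~0b11100101111000111101011100010010 = 0b11010000111000010100011101101 = 438053101 (32-bit unsigned)

438053101


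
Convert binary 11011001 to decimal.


11011001 in decimal = 217

217


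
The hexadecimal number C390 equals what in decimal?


C390 hex = 50064 decimal

50064


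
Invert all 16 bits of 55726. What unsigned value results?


55726 ^ 65535 = 9809

9809


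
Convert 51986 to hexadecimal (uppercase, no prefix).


51986 = CB12 hex

CB12


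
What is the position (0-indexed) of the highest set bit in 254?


0b11111110. Highest set bit at position 7

7


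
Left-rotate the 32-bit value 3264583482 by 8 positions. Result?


Rotate 0b11000010100101011001011100111010 left by 8 (32-bit) = 0b10010101100101110011101011000010 = 2509716162

2509716162


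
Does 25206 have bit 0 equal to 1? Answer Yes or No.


0b110001001110110, bit 0 = 0. No

No


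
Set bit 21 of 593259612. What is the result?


593259612 | (1 << 21) = 593259612 | 2097152 = 595356764

595356764


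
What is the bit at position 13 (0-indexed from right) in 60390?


0b1110101111100110, position 13 = 1

1


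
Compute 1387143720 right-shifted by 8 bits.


0b1010010101011100010001000101000 >> 8 = 0b10100101010111000100010 = 5418530

5418530


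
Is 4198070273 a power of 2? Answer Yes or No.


0b11111010001110010111100000000001. Multiple bits set => No

No


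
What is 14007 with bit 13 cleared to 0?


14007 & ~(1 << 13) = 5815

5815


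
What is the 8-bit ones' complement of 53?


53 ^ 255 = 202

202


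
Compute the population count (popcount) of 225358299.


0b1101011011101011000111011011 has 18 set bits

18


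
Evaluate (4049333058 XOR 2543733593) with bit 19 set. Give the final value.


Step 1: 4049333058 ^ 2543733593 = 1724227611
Step 2: 1724227611 | (1 << 19) = 1724227611 | 524288 = 1724751899

1724751899


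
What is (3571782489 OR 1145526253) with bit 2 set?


Step 1: 3571782489 | 1145526253 = 3571931133
Step 2: 3571931133 | (1 << 2) = 3571931133 | 4 = 3571931133

3571931133


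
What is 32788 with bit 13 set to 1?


32788 | (1 << 13) = 32788 | 8192 = 40980

40980


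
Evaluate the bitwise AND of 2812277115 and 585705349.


0b10100111100111111111000101111011 & 0b100010111010010010011110000101 = 0b100010100010010010000100000001 = 579412225

579412225


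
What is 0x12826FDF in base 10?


12826FDF hex = 310538207 decimal

310538207


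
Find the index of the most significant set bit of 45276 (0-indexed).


0b1011000011011100. Highest set bit at position 15

15


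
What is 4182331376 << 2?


0b11111001010010010100111111110000 << 2 = 0b1111100101001001010011111111000000 = 16729325504

16729325504


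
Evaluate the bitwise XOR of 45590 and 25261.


0b1011001000010110 ^ 0b110001010101101 = 0b1101000010111011 = 53435

53435


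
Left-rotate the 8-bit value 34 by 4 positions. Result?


Rotate 0b100010 left by 4 (8-bit) = 0b100010 = 34

34


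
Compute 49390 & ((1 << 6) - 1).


49390 & 63 = 46

46


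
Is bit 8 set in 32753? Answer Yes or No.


0b111111111110001, bit 8 = 1. Yes

Yes


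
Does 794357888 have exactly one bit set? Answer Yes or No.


0b101111010110001111000010000000. Multiple bits set => No

No


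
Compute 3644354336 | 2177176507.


0b11011001001110000110111100100000 | 0b10000001110001010001001110111011 = 0b11011001111111010111111110111011 = 3657269179

3657269179


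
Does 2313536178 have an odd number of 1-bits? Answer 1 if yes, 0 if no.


0b10001001111001011100001010110010 has 15 ones => parity 1

1


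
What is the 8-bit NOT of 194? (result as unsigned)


~0b11000010 = 0b111101 = 61 (8-bit unsigned)

61


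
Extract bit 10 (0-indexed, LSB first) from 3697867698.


0b11011100011010001111101110110010, position 10 = 0

0


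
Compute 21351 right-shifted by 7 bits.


0b101001101100111 >> 7 = 0b10100110 = 166

166


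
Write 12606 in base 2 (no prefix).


12606 = 11000100111110 in binary

11000100111110


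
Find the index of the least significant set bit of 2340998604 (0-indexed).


0b10001011100010001100110111001100. Lowest set bit at position 2

2


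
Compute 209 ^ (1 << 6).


209 ^ (1 << 6) = 209 ^ 64 = 145

145


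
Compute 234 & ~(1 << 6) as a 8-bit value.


234 & ~(1 << 6) = 170

170


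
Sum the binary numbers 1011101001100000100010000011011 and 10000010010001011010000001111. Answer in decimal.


1011101001100000100010000011011 + 10000010010001011010000001111 = 1101101011110001111100000101010 = 1836644394

1836644394


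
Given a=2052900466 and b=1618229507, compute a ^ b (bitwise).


2052900466 ^ 1618229507 = 438894449

438894449


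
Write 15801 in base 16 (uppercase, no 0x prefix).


15801 = 3DB9 hex

3DB9


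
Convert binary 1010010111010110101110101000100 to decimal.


1010010111010110101110101000100 in decimal = 1391156548

1391156548


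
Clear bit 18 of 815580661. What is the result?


815580661 & ~(1 << 18) = 815318517

815318517


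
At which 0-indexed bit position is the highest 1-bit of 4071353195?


0b11110010101010111110101101101011. Highest set bit at position 31

31


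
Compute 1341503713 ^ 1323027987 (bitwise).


0b1001111111101011011100011100001 ^ 0b1001110110110111100111000010011 = 0b1001011100111011011110010 = 19822322

19822322


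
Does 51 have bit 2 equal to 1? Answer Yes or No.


0b110011, bit 2 = 0. No

No


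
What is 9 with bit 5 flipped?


9 ^ (1 << 5) = 9 ^ 32 = 41

41


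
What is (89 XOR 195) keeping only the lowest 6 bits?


Step 1: 89 ^ 195 = 154
Step 2: 154 & 63 = 26

26


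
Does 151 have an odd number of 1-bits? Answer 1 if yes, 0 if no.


0b10010111 has 5 ones => parity 1

1


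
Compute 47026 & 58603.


0b1011011110110010 & 0b1110010011101011 = 0b1010010010100010 = 42146

42146


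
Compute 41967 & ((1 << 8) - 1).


41967 & 255 = 239

239


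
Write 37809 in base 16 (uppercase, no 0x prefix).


37809 = 93B1 hex

93B1


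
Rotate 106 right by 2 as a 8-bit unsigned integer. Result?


Rotate 0b1101010 right by 2 (8-bit) = 0b10011010 = 154

154


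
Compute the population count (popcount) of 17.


0b10001 has 2 set bits

2


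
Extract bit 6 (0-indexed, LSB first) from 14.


0b1110, position 6 = 0

0


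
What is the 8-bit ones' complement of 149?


149 ^ 255 = 106

106


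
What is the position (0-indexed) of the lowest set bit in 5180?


0b1010000111100. Lowest set bit at position 2

2


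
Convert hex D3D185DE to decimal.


D3D185DE hex = 3553723870 decimal

3553723870


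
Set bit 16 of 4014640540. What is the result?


4014640540 | (1 << 16) = 4014640540 | 65536 = 4014706076

4014706076


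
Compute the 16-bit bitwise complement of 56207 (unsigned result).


~0b1101101110001111 = 0b10010001110000 = 9328 (16-bit unsigned)

9328


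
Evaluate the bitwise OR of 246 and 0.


0b11110110 | 0b0 = 0b11110110 = 246

246


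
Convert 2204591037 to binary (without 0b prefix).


2204591037 = 10000011011001110110001110111101 in binary

10000011011001110110001110111101


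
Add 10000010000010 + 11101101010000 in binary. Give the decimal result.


10000010000010 + 11101101010000 = 101101111010010 = 23506

23506


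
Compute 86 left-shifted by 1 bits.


0b1010110 << 1 = 0b10101100 = 172

172


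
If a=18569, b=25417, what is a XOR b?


18569 ^ 25417 = 11200

11200


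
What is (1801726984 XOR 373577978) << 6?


Step 1: 1801726984 ^ 373577978 = 2099279090
Step 2: 2099279090 << 6 = 134353861760

134353861760


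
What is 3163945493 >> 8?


0b10111100100101011111101000010101 >> 8 = 0b101111001001010111111010 = 12359162

12359162


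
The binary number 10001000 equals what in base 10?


10001000 in decimal = 136

136


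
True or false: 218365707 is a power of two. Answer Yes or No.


0b1101000000111111111100001011. Multiple bits set => No

No


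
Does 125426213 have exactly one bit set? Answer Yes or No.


0b111011110011101101000100101. Multiple bits set => No

No


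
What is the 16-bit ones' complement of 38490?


38490 ^ 65535 = 27045

27045


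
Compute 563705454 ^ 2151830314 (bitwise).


0b100001100110010111011001101110 ^ 0b10000000010000100101001100101010 = 0b10100001110110110010010101000100 = 2715493700

2715493700


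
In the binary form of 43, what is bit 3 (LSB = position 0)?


0b101011, position 3 = 1

1


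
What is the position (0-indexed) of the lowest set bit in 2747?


0b101010111011. Lowest set bit at position 0

0


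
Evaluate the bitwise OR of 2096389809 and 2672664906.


0b1111100111101000101111010110001 | 0b10011111010011011010000101001010 = 0b11111111111111011111111111111011 = 4294836219

4294836219


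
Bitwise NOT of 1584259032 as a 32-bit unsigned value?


~0b1011110011011011101111111011000 = 0b10100001100100100010000000100111 = 2710708263 (32-bit unsigned)

2710708263


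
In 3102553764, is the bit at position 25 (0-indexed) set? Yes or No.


0b10111000111011010011011010100100, bit 25 = 0. No

No


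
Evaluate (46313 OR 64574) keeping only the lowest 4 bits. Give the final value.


Step 1: 46313 | 64574 = 64767
Step 2: 64767 & 15 = 15

15


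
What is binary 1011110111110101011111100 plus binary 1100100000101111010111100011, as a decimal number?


1011110111110101011111100 + 1100100000101111010111100011 = 1101111111101110000011011111 = 234807519

234807519


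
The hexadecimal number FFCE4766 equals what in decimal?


FFCE4766 hex = 4291708774 decimal

4291708774


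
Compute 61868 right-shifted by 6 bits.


0b1111000110101100 >> 6 = 0b1111000110 = 966

966


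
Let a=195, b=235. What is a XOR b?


195 ^ 235 = 40

40


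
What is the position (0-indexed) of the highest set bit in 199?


0b11000111. Highest set bit at position 7

7


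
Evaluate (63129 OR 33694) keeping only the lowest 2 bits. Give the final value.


Step 1: 63129 | 33694 = 63391
Step 2: 63391 & 3 = 3

3


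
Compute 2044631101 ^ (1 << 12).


2044631101 ^ (1 << 12) = 2044631101 ^ 4096 = 2044627005

2044627005


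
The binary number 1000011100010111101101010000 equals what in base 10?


1000011100010111101101010000 in decimal = 141654864

141654864


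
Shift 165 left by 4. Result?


0b10100101 << 4 = 0b101001010000 = 2640

2640


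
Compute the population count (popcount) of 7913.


0b1111011101001 has 9 set bits

9


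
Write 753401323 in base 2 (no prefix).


753401323 = 101100111001111111110111101011 in binary

101100111001111111110111101011


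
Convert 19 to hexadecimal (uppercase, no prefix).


19 = 13 hex

13


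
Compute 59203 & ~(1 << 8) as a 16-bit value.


59203 & ~(1 << 8) = 58947

58947


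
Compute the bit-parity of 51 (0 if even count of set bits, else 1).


0b110011 has 4 ones => parity 0

0


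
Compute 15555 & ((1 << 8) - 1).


15555 & 255 = 195

195


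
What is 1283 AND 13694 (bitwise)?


0b10100000011 & 0b11010101111110 = 0b10100000010 = 1282

1282


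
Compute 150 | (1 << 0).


150 | (1 << 0) = 150 | 1 = 151

151


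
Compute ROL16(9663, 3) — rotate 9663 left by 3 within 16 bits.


Rotate 0b10010110111111 left by 3 (16-bit) = 0b10110111111001 = 11769

11769


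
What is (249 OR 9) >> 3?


Step 1: 249 | 9 = 249
Step 2: 249 >> 3 = 31

31


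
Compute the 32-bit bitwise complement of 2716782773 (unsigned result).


~0b10100001111011101101000010110101 = 0b1011110000100010010111101001010 = 1578184522 (32-bit unsigned)

1578184522


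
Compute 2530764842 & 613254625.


0b10010110110110000110100000101010 & 0b100100100011011000010111100001 = 0b100100010000000000000100000 = 76021792

76021792


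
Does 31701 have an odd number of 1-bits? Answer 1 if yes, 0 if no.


0b111101111010101 has 11 ones => parity 1

1


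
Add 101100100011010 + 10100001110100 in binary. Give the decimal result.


101100100011010 + 10100001110100 = 1000000110001110 = 33166

33166


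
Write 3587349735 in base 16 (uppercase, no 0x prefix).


3587349735 = D5D29CE7 hex

D5D29CE7


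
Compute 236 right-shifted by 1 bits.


0b11101100 >> 1 = 0b1110110 = 118

118


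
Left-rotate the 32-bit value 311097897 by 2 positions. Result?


Rotate 0b10010100010101111101000101001 left by 2 (32-bit) = 0b1001010001010111110100010100100 = 1244391588

1244391588


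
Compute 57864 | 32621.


0b1110001000001000 | 0b111111101101101 = 0b1111111101101101 = 65389

65389


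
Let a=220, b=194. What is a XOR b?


220 ^ 194 = 30

30


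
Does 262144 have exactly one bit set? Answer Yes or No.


0b1000000000000000000. Only one bit set => Yes

Yes


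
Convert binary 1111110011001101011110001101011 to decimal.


1111110011001101011110001101011 in decimal = 2120662123

2120662123


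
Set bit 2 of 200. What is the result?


200 | (1 << 2) = 200 | 4 = 204

204


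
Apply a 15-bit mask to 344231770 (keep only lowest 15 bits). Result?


344231770 & 32767 = 3930

3930


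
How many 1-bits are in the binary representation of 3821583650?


0b11100011110010001011110100100010 has 16 set bits

16


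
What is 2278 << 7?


0b100011100110 << 7 = 0b1000111001100000000 = 291584

291584


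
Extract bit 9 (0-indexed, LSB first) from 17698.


0b100010100100010, position 9 = 0

0


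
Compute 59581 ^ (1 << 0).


59581 ^ (1 << 0) = 59581 ^ 1 = 59580

59580


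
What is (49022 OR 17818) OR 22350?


Step 1: 49022 | 17818 = 65534
Step 2: 65534 | 22350 = 65534

65534


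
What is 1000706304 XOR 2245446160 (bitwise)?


0b111011101001011001000100000000 ^ 0b10000101110101101100101000010000 = 0b10111110011100110101101100010000 = 3195230992

3195230992


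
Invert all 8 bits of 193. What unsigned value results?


193 ^ 255 = 62

62


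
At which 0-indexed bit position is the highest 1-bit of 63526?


0b1111100000100110. Highest set bit at position 15

15


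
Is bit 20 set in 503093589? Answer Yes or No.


0b11101111111001001100101010101, bit 20 = 1. Yes

Yes


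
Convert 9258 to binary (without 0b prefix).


9258 = 10010000101010 in binary

10010000101010


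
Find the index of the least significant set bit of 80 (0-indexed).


0b1010000. Lowest set bit at position 4

4


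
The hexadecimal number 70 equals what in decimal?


70 hex = 112 decimal

112


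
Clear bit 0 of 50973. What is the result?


50973 & ~(1 << 0) = 50972

50972


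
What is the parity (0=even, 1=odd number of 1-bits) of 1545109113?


0b1011100000110000111111001111001 has 17 ones => parity 1

1


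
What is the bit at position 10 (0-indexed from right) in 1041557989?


0b111110000101001110100111100101, position 10 = 0

0


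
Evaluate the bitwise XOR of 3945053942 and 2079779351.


0b11101011001001001011111011110110 ^ 0b1111011111101101110101000010111 = 0b10010000110100100101010011100001 = 2429703393

2429703393


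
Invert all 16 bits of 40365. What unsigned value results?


40365 ^ 65535 = 25170

25170


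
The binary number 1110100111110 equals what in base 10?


1110100111110 in decimal = 7486

7486


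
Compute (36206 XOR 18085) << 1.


Step 1: 36206 ^ 18085 = 52171
Step 2: 52171 << 1 = 104342

104342


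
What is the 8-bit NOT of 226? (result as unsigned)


~0b11100010 = 0b11101 = 29 (8-bit unsigned)

29


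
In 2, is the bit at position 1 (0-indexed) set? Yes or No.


0b10, bit 1 = 1. Yes

Yes


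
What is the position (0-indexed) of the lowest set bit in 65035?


0b1111111000001011. Lowest set bit at position 0

0


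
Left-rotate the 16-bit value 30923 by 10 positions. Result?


Rotate 0b111100011001011 left by 10 (16-bit) = 0b10110111100011 = 11747

11747


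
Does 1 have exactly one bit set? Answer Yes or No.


0b1. Only one bit set => Yes

Yes


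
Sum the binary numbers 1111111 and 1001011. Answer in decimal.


1111111 + 1001011 = 11001010 = 202

202


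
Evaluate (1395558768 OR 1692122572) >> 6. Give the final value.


Step 1: 1395558768 | 1692122572 = 2013249020
Step 2: 2013249020 >> 6 = 31457015

31457015


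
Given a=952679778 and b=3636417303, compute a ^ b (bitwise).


952679778 ^ 3636417303 = 3765956213

3765956213
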